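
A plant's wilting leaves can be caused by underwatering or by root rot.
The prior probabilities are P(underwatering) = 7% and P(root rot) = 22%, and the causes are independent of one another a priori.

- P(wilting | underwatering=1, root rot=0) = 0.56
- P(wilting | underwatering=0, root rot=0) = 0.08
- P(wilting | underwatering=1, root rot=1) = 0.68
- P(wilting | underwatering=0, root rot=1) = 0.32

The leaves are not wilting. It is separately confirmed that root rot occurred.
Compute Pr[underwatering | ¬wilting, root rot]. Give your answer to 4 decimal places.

Pr[underwatering | ¬wilting, root rot] ≈ 0.0342

P(¬wilting | root rot) = 0.68×0.93 + 0.32×0.07 = 0.632400 + 0.022400 = 0.654800
Restricting to configurations with underwatering present: 0.32×0.07 = 0.022400.
Hence the posterior is 0.022400/0.654800 ≈ 0.0342.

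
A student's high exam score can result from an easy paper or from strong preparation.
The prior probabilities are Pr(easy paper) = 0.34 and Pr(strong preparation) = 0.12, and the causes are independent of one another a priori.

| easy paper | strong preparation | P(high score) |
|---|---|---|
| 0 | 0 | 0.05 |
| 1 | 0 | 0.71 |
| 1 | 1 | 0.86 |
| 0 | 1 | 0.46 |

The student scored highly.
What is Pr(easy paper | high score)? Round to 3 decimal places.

P(high score) = 0.05*0.66*0.88 + 0.46*0.66*0.12 + 0.71*0.34*0.88 + 0.86*0.34*0.12 = 0.029040 + 0.036432 + 0.212432 + 0.035088 = 0.312992
Of this, 0.247520 comes from 0.212432 + 0.035088 (the easy paper=true cases).
P(easy paper | high score) = 0.247520 / 0.312992 ≈ 0.791

Pr(easy paper | high score) ≈ 0.791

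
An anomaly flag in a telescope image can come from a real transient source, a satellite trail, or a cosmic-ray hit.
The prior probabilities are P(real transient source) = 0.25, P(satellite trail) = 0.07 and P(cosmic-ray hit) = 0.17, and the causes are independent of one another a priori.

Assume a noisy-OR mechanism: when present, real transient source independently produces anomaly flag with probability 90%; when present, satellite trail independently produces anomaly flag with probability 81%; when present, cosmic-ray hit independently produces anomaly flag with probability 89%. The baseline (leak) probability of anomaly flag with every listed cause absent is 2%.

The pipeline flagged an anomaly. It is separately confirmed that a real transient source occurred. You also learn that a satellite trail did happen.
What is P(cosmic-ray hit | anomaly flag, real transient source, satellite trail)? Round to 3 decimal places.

P(cosmic-ray hit | anomaly flag, real transient source, satellite trail) ≈ 0.172

Under noisy-OR, P(anomaly flag | causes) = 1 − (1−0.02)·∏(1−qᵢ) over the active causes.
P(anomaly flag | real transient source, satellite trail) = 0.98138×0.83 + 0.997952×0.17 = 0.814545 + 0.169652 = 0.984197
Of this, 0.169652 comes from 0.997952×0.17 (the cosmic-ray hit=true cases).
P(cosmic-ray hit | anomaly flag, real transient source, satellite trail) = 0.169652 / 0.984197 ≈ 0.172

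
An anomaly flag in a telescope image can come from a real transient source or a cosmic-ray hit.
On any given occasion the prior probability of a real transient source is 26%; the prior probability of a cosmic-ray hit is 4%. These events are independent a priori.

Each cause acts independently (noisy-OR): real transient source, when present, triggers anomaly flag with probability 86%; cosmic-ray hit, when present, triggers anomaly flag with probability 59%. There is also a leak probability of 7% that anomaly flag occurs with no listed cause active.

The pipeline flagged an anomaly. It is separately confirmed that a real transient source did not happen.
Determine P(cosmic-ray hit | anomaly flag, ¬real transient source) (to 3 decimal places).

Under noisy-OR, P(anomaly flag | causes) = 1 − (1−0.07)·∏(1−qᵢ) over the active causes.
P(anomaly flag | ¬real transient source) = 0.07·0.96 + 0.6187·0.04 = 0.067200 + 0.024748 = 0.091948
The cosmic-ray hit-present share is 0.6187·0.04 = 0.024748.
Hence the posterior is 0.024748/0.091948 ≈ 0.269.

P(cosmic-ray hit | anomaly flag, ¬real transient source) ≈ 0.269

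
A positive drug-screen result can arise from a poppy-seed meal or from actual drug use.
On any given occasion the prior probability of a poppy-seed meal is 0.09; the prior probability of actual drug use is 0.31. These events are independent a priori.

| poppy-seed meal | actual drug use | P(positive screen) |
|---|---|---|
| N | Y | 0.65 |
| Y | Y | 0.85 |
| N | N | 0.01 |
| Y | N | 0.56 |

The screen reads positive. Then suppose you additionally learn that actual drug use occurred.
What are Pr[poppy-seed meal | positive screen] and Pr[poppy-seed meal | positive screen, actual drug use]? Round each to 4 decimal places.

Pr[poppy-seed meal | positive screen] ≈ 0.2357; Pr[poppy-seed meal | positive screen, actual drug use] ≈ 0.1145

P(positive screen) = 0.01*0.91*0.69 + 0.65*0.91*0.31 + 0.56*0.09*0.69 + 0.85*0.09*0.31 = 0.006279 + 0.183365 + 0.034776 + 0.023715 = 0.248135
Restricting to configurations with poppy-seed meal present: 0.034776 + 0.023715 = 0.058491.
P(poppy-seed meal | positive screen) = 0.058491 / 0.248135 ≈ 0.2357

Now condition on the additional information:
Enumerate both values of poppy-seed meal and weight by the priors:
  P(positive screen | actual drug use) = 0.65×0.91 + 0.85×0.09
        = 0.591500 + 0.076500 = 0.668000
The terms with poppy-seed meal present sum to 0.076500, so
  P(poppy-seed meal | positive screen, actual drug use) = 0.076500 / 0.668000 ≈ 0.1145
This is intercausal reasoning (explaining away): once actual drug use accounts for the positive screen, poppy-seed meal becomes less likely.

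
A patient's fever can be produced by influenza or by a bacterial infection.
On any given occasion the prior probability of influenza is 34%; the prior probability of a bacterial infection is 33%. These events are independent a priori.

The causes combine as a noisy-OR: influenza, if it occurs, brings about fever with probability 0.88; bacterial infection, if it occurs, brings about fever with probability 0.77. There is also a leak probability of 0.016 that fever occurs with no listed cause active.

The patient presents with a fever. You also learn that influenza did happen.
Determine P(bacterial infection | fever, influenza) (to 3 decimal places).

P(bacterial infection | fever, influenza) ≈ 0.352

Under noisy-OR, P(fever | causes) = 1 − (1−0.016)·∏(1−qᵢ) over the active causes.
For the numerator, keep only bacterial infection=true terms: 0.972842*0.33 = 0.321038
Denominator P(fever | influenza): 0.88192*0.67 + 0.972842*0.33 = 0.911924
P(bacterial infection | fever, influenza) = 0.321038/0.911924 ≈ 0.352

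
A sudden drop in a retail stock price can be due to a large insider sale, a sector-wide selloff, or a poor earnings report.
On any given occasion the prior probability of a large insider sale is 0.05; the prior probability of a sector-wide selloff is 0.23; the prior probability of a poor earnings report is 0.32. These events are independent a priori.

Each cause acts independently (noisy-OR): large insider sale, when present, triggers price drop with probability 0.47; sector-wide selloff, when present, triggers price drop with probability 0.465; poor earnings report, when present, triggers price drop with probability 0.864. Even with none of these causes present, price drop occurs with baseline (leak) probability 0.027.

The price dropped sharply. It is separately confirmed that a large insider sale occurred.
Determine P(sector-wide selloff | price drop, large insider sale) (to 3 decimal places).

P(sector-wide selloff | price drop, large insider sale) ≈ 0.276

Under noisy-OR, P(price drop | causes) = 1 − (1−0.027)·∏(1−qᵢ) over the active causes.
For the numerator, keep only sector-wide selloff=true terms: 0.113250 + 0.070838 = 0.184088
Denominator P(price drop | large insider sale): 0.48431×0.77×0.68 + 0.929866×0.77×0.32 + 0.724106×0.23×0.68 + 0.962478×0.23×0.32 = 0.666792
Posterior = 0.184088 / 0.666792 ≈ 0.276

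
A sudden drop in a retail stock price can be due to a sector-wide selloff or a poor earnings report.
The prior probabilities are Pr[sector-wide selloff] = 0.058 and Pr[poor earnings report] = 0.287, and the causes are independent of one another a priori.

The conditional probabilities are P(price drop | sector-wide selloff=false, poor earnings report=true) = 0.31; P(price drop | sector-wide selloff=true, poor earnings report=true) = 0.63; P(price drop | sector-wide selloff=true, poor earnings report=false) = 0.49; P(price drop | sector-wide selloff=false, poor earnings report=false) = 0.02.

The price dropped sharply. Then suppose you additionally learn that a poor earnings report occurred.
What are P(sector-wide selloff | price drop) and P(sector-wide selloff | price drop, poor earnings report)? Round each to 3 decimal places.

P(sector-wide selloff | price drop) ≈ 0.240; P(sector-wide selloff | price drop, poor earnings report) ≈ 0.111

Enumerate the 4 (sector-wide selloff, poor earnings report) configurations and weight by the priors:
  P(price drop) = 0.02*0.942*0.713 + 0.31*0.942*0.287 + 0.49*0.058*0.713 + 0.63*0.058*0.287
        = 0.013433 + 0.083810 + 0.020263 + 0.010487 = 0.127993
Configurations with sector-wide selloff contribute 0.030750, so
  P(sector-wide selloff | price drop) = 0.030750 / 0.127993 ≈ 0.240

With the extra evidence:
By total probability over both values of sector-wide selloff:
  P(price drop | poor earnings report) = 0.31*0.942 + 0.63*0.058
        = 0.292020 + 0.036540 = 0.328560
The terms with sector-wide selloff present sum to 0.036540, so
  P(sector-wide selloff | price drop, poor earnings report) = 0.036540 / 0.328560 ≈ 0.111
This is intercausal reasoning (explaining away): once poor earnings report accounts for the price drop, sector-wide selloff becomes less likely.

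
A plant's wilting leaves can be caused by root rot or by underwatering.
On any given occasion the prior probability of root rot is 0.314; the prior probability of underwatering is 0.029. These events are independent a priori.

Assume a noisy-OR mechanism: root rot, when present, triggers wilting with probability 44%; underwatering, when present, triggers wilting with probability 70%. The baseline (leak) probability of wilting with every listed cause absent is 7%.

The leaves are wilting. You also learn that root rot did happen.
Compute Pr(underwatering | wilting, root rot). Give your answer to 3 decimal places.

Under noisy-OR, P(wilting | causes) = 1 − (1−0.07)·∏(1−qᵢ) over the active causes.
Weight on underwatering=true, given the evidence: 0.84376*0.029 = 0.024469
Normalizer over all consistent configurations: 0.4792*0.971 + 0.84376*0.029 = 0.489772
P(underwatering | wilting, root rot) = 0.024469/0.489772 ≈ 0.050

Pr(underwatering | wilting, root rot) ≈ 0.050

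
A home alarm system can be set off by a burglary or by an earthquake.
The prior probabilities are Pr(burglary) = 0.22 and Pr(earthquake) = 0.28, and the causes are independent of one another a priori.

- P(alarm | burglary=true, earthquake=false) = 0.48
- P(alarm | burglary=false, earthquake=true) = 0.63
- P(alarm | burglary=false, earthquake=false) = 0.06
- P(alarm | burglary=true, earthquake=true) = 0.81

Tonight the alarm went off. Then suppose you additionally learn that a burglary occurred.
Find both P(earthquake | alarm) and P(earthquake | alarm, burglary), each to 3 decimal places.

Sum P(alarm|·) weighted by the priors over the 4 (burglary, earthquake) configurations:
  P(alarm) = 0.06×0.78×0.72 + 0.63×0.78×0.28 + 0.48×0.22×0.72 + 0.81×0.22×0.28
        = 0.033696 + 0.137592 + 0.076032 + 0.049896 = 0.297216
Configurations with earthquake contribute 0.187488, so
  P(earthquake | alarm) = 0.187488 / 0.297216 ≈ 0.631

With the extra evidence:
By total probability over both values of earthquake:
  P(alarm | burglary) = 0.48·0.72 + 0.81·0.28
        = 0.345600 + 0.226800 = 0.572400
Configurations with earthquake contribute 0.226800, so
  P(earthquake | alarm, burglary) = 0.226800 / 0.572400 ≈ 0.396
This is intercausal reasoning (explaining away): once burglary accounts for the alarm, earthquake becomes less likely.

P(earthquake | alarm) ≈ 0.631; P(earthquake | alarm, burglary) ≈ 0.396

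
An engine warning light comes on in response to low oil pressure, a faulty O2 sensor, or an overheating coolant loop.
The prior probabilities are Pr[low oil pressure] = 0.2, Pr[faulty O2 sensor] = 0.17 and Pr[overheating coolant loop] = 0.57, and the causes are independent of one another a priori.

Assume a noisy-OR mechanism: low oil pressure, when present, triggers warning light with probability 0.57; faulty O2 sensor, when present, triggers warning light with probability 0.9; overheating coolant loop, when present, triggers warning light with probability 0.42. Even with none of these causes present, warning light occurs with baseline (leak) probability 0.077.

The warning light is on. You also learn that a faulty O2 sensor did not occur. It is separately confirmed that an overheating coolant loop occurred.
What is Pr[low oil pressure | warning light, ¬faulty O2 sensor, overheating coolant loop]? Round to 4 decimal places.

Pr[low oil pressure | warning light, ¬faulty O2 sensor, overheating coolant loop] ≈ 0.2929

Under noisy-OR, P(warning light | causes) = 1 − (1−0.077)·∏(1−qᵢ) over the active causes.
By total probability over both values of low oil pressure:
  P(warning light | ¬faulty O2 sensor, overheating coolant loop) = 0.46466*0.8 + 0.769804*0.2
        = 0.371728 + 0.153961 = 0.525689
Keeping only the low oil pressure-present terms gives 0.153961, so
  P(low oil pressure | warning light, ¬faulty O2 sensor, overheating coolant loop) = 0.153961 / 0.525689 ≈ 0.2929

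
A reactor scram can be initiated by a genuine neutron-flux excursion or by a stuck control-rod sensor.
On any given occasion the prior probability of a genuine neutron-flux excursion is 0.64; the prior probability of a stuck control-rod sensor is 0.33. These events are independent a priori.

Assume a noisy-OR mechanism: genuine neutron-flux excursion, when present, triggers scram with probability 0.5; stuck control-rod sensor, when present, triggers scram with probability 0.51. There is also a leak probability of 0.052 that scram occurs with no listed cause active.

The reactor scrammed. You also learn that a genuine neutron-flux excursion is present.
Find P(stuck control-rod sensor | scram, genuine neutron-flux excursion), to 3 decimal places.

Under noisy-OR, P(scram | causes) = 1 − (1−0.052)·∏(1−qᵢ) over the active causes.
Sum P(scram|·) weighted by the priors over both values of stuck control-rod sensor:
  P(scram | genuine neutron-flux excursion) = 0.526·0.67 + 0.76774·0.33
        = 0.352420 + 0.253354 = 0.605774
The terms with stuck control-rod sensor present sum to 0.253354, so
  P(stuck control-rod sensor | scram, genuine neutron-flux excursion) = 0.253354 / 0.605774 ≈ 0.418

P(stuck control-rod sensor | scram, genuine neutron-flux excursion) ≈ 0.418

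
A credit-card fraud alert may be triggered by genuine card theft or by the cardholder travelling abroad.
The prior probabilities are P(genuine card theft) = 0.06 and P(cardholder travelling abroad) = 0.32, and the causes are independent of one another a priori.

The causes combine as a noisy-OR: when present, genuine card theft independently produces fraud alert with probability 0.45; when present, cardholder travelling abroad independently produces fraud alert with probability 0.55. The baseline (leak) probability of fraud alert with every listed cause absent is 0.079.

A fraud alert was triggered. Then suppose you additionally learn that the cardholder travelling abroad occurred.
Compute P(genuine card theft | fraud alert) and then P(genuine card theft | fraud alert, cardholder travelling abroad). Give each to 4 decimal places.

P(genuine card theft | fraud alert) ≈ 0.1336; P(genuine card theft | fraud alert, cardholder travelling abroad) ≈ 0.0776

Under noisy-OR, P(fraud alert | causes) = 1 − (1−0.079)·∏(1−qᵢ) over the active causes.
P(fraud alert) = 0.079·0.94·0.68 + 0.58555·0.94·0.32 + 0.49345·0.06·0.68 + 0.772053·0.06·0.32 = 0.050497 + 0.176133 + 0.020133 + 0.014823 = 0.261586
Of this, 0.034956 comes from 0.020133 + 0.014823 (the genuine card theft=true cases).
Hence the posterior is 0.034956/0.261586 ≈ 0.1336.

Now also conditioning on cardholder travelling abroad=true:
Enumerate both values of genuine card theft and weight by the priors:
  P(fraud alert | cardholder travelling abroad) = 0.58555·0.94 + 0.772053·0.06
        = 0.550417 + 0.046323 = 0.596740
The terms with genuine card theft present sum to 0.046323, so
  P(genuine card theft | fraud alert, cardholder travelling abroad) = 0.046323 / 0.596740 ≈ 0.0776
Conditioning on cardholder travelling abroad lowers the posterior on genuine card theft: the classic explaining-away effect in a common-effect structure.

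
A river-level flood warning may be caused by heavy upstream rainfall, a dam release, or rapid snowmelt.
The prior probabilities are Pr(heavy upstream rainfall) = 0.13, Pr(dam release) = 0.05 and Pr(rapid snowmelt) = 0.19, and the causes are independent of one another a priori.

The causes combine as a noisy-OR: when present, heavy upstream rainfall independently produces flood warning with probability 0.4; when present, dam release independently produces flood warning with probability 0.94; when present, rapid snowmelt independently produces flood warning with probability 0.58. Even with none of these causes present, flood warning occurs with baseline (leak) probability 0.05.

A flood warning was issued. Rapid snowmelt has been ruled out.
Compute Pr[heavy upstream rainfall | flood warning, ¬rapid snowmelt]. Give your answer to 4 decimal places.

Pr[heavy upstream rainfall | flood warning, ¬rapid snowmelt] ≈ 0.4190

Under noisy-OR, P(flood warning | causes) = 1 − (1−0.05)·∏(1−qᵢ) over the active causes.
P(flood warning | ¬rapid snowmelt) = 0.05*0.87*0.95 + 0.943*0.87*0.05 + 0.43*0.13*0.95 + 0.9658*0.13*0.05 = 0.041325 + 0.041021 + 0.053105 + 0.006278 = 0.141729
Of this, 0.059383 comes from 0.053105 + 0.006278 (the heavy upstream rainfall=true cases).
Hence the posterior is 0.059383/0.141729 ≈ 0.4190.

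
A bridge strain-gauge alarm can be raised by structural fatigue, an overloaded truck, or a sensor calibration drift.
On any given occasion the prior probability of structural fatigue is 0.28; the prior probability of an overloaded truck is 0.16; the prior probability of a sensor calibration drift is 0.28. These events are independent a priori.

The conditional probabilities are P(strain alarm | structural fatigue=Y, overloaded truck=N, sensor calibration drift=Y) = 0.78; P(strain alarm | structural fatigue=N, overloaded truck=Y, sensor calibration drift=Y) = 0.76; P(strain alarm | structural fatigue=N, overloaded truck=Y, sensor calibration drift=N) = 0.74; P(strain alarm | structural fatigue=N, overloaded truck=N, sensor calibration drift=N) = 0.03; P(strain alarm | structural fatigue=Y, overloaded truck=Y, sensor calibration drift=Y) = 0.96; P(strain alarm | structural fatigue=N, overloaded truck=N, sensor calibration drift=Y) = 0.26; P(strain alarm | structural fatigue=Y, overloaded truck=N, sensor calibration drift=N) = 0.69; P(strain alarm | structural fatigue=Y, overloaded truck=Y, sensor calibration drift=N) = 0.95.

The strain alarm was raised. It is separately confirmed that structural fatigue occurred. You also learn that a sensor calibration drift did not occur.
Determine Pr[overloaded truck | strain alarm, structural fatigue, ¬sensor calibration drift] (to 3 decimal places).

Pr[overloaded truck | strain alarm, structural fatigue, ¬sensor calibration drift] ≈ 0.208

P(strain alarm | structural fatigue, ¬sensor calibration drift) = 0.69*0.84 + 0.95*0.16 = 0.579600 + 0.152000 = 0.731600
Restricting to configurations with overloaded truck present: 0.95*0.16 = 0.152000.
P(overloaded truck | strain alarm, structural fatigue, ¬sensor calibration drift) = 0.152000 / 0.731600 ≈ 0.208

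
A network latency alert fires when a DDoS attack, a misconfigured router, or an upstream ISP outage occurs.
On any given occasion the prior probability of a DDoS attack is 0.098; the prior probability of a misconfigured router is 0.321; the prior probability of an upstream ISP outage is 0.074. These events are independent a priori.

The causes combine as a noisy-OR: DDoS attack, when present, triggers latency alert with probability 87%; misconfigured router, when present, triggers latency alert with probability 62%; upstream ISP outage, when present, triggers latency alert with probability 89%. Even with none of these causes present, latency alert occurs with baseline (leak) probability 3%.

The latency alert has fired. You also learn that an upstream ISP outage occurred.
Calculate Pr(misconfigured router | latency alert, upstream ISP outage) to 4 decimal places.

Pr(misconfigured router | latency alert, upstream ISP outage) ≈ 0.3353

Under noisy-OR, P(latency alert | causes) = 1 − (1−0.03)·∏(1−qᵢ) over the active causes.
By total probability over the 4 (DDoS attack, misconfigured router) configurations:
  P(latency alert | upstream ISP outage) = 0.8933*0.902*0.679 + 0.959454*0.902*0.321 + 0.986129*0.098*0.679 + 0.994729*0.098*0.321
        = 0.547109 + 0.277802 + 0.065619 + 0.031292 = 0.921822
The terms with misconfigured router present sum to 0.309094, so
  P(misconfigured router | latency alert, upstream ISP outage) = 0.309094 / 0.921822 ≈ 0.3353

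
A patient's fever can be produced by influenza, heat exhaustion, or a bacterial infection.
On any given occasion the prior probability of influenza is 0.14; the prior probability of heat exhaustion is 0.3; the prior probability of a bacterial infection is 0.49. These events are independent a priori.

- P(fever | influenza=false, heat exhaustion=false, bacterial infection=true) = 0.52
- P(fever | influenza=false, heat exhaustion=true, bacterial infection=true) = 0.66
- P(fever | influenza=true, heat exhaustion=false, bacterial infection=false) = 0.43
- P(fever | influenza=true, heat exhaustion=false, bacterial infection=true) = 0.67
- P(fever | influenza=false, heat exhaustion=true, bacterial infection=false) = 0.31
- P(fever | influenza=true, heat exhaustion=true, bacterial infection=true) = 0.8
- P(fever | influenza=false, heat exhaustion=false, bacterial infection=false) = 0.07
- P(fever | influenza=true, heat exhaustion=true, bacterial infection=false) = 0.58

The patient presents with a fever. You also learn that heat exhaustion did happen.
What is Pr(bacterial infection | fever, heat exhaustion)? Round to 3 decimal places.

Pr(bacterial infection | fever, heat exhaustion) ≈ 0.652

By total probability over the 4 (influenza, bacterial infection) configurations:
  P(fever | heat exhaustion) = 0.31*0.86*0.51 + 0.66*0.86*0.49 + 0.58*0.14*0.51 + 0.8*0.14*0.49
        = 0.135966 + 0.278124 + 0.041412 + 0.054880 = 0.510382
Configurations with bacterial infection contribute 0.333004, so
  P(bacterial infection | fever, heat exhaustion) = 0.333004 / 0.510382 ≈ 0.652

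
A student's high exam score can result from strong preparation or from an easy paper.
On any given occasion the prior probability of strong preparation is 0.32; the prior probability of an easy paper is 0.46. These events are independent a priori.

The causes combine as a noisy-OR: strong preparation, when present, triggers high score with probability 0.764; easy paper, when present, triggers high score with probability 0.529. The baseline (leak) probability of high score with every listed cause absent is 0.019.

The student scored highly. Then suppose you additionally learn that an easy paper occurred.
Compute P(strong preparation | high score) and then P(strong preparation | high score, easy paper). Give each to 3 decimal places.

Under noisy-OR, P(high score | causes) = 1 − (1−0.019)·∏(1−qᵢ) over the active causes.
Sum P(high score|·) weighted by the priors over the 4 (strong preparation, easy paper) configurations:
  P(high score) = 0.019·0.68·0.54 + 0.537949·0.68·0.46 + 0.768484·0.32·0.54 + 0.890956·0.32·0.46
        = 0.006977 + 0.168270 + 0.132794 + 0.131149 = 0.439190
The terms with strong preparation present sum to 0.263943, so
  P(strong preparation | high score) = 0.263943 / 0.439190 ≈ 0.601

Now condition on the additional information:
P(high score | easy paper) = 0.537949*0.68 + 0.890956*0.32 = 0.365805 + 0.285106 = 0.650911
The strong preparation-present share is 0.890956*0.32 = 0.285106.
So P(strong preparation | high score, easy paper) = 0.285106/0.650911 ≈ 0.438.
The drop from 0.601 to 0.438 is the explaining-away (discounting) effect.

P(strong preparation | high score) ≈ 0.601; P(strong preparation | high score, easy paper) ≈ 0.438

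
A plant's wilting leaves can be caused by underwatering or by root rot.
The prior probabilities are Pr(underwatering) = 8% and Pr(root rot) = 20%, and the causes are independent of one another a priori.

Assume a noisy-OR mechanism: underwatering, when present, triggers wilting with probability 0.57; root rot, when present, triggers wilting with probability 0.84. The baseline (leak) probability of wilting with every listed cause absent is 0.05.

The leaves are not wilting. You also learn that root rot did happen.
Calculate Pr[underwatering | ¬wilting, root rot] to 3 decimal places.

Under noisy-OR, P(wilting | causes) = 1 − (1−0.05)·∏(1−qᵢ) over the active causes.
Sum P(¬wilting|·) weighted by the priors over both values of underwatering:
  P(¬wilting | root rot) = 0.152×0.92 + 0.06536×0.08
        = 0.139840 + 0.005229 = 0.145069
Configurations with underwatering contribute 0.005229, so
  P(underwatering | ¬wilting, root rot) = 0.005229 / 0.145069 ≈ 0.036

Pr[underwatering | ¬wilting, root rot] ≈ 0.036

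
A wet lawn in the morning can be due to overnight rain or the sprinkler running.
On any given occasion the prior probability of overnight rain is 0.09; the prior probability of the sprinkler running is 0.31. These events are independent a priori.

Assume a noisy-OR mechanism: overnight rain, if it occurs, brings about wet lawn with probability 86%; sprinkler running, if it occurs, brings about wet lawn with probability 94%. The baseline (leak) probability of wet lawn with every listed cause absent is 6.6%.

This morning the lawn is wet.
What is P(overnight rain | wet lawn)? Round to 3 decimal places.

Under noisy-OR, P(wet lawn | causes) = 1 − (1−0.066)·∏(1−qᵢ) over the active causes.
P(wet lawn) = 0.066×0.91×0.69 + 0.94396×0.91×0.31 + 0.86924×0.09×0.69 + 0.992154×0.09×0.31 = 0.041441 + 0.266291 + 0.053980 + 0.027681 = 0.389393
Of this, 0.081661 comes from 0.053980 + 0.027681 (the overnight rain=true cases).
So P(overnight rain | wet lawn) = 0.081661/0.389393 ≈ 0.210.

P(overnight rain | wet lawn) ≈ 0.210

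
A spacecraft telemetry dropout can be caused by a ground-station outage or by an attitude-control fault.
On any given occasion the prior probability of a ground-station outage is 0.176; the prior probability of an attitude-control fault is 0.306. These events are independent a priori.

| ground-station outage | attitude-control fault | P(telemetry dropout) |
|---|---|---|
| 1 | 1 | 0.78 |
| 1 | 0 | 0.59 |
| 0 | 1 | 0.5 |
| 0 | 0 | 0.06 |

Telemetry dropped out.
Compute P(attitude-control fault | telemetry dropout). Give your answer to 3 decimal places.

P(attitude-control fault | telemetry dropout) ≈ 0.612

Sum P(telemetry dropout|·) weighted by the priors over the 4 (ground-station outage, attitude-control fault) configurations:
  P(telemetry dropout) = 0.06*0.824*0.694 + 0.5*0.824*0.306 + 0.59*0.176*0.694 + 0.78*0.176*0.306
        = 0.034311 + 0.126072 + 0.072065 + 0.042008 = 0.274456
Keeping only the attitude-control fault-present terms gives 0.168080, so
  P(attitude-control fault | telemetry dropout) = 0.168080 / 0.274456 ≈ 0.612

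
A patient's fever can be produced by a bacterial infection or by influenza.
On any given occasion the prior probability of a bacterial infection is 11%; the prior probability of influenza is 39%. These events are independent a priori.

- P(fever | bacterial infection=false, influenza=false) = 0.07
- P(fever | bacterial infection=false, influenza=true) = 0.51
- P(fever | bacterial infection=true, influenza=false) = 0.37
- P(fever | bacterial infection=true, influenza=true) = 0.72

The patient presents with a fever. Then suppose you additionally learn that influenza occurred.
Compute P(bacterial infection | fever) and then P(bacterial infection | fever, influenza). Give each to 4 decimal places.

Sum P(fever|·) weighted by the priors over the 4 (bacterial infection, influenza) configurations:
  P(fever) = 0.07×0.89×0.61 + 0.51×0.89×0.39 + 0.37×0.11×0.61 + 0.72×0.11×0.39
        = 0.038003 + 0.177021 + 0.024827 + 0.030888 = 0.270739
Keeping only the bacterial infection-present terms gives 0.055715, so
  P(bacterial infection | fever) = 0.055715 / 0.270739 ≈ 0.2058

With the extra evidence:
Numerator (weight on configurations with bacterial infection): 0.72·0.11 = 0.079200
Normalizer over all consistent configurations: 0.51·0.89 + 0.72·0.11 = 0.533100
Posterior = 0.079200 / 0.533100 ≈ 0.1486
This is intercausal reasoning (explaining away): once influenza accounts for the fever, bacterial infection becomes less likely.

P(bacterial infection | fever) ≈ 0.2058; P(bacterial infection | fever, influenza) ≈ 0.1486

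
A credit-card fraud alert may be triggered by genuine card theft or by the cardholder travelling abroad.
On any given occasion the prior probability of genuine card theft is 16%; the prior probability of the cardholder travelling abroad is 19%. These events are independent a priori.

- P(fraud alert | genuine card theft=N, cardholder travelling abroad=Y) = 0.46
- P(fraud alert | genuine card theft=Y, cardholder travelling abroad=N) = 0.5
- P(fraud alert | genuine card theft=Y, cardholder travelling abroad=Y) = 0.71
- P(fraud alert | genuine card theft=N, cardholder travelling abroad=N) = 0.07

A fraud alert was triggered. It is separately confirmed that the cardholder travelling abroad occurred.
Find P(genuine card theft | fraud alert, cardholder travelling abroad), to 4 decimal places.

By total probability over both values of genuine card theft:
  P(fraud alert | cardholder travelling abroad) = 0.46*0.84 + 0.71*0.16
        = 0.386400 + 0.113600 = 0.500000
Keeping only the genuine card theft-present terms gives 0.113600, so
  P(genuine card theft | fraud alert, cardholder travelling abroad) = 0.113600 / 0.500000 ≈ 0.2272

P(genuine card theft | fraud alert, cardholder travelling abroad) ≈ 0.2272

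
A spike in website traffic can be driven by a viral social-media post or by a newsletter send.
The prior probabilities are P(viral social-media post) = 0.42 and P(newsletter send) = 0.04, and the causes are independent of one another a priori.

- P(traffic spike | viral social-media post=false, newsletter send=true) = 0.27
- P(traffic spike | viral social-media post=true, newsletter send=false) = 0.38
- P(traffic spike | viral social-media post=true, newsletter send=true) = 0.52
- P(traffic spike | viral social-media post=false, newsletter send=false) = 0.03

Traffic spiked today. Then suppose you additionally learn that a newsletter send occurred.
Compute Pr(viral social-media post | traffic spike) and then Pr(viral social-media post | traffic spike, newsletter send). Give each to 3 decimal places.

Pr(viral social-media post | traffic spike) ≈ 0.876; Pr(viral social-media post | traffic spike, newsletter send) ≈ 0.582

P(traffic spike) = 0.03*0.58*0.96 + 0.27*0.58*0.04 + 0.38*0.42*0.96 + 0.52*0.42*0.04 = 0.016704 + 0.006264 + 0.153216 + 0.008736 = 0.184920
Of this, 0.161952 comes from 0.153216 + 0.008736 (the viral social-media post=true cases).
P(viral social-media post | traffic spike) = 0.161952 / 0.184920 ≈ 0.876

With the extra evidence:
Enumerate both values of viral social-media post and weight by the priors:
  P(traffic spike | newsletter send) = 0.27·0.58 + 0.52·0.42
        = 0.156600 + 0.218400 = 0.375000
The terms with viral social-media post present sum to 0.218400, so
  P(viral social-media post | traffic spike, newsletter send) = 0.218400 / 0.375000 ≈ 0.582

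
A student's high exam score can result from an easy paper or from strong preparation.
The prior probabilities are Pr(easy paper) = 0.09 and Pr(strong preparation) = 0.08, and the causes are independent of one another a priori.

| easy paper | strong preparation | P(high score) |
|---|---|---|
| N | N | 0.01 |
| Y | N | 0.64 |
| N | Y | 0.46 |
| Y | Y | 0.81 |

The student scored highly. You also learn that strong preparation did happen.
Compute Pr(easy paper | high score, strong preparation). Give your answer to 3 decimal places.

P(high score | strong preparation) = 0.46×0.91 + 0.81×0.09 = 0.418600 + 0.072900 = 0.491500
The easy paper-present share is 0.81×0.09 = 0.072900.
Hence the posterior is 0.072900/0.491500 ≈ 0.148.

Pr(easy paper | high score, strong preparation) ≈ 0.148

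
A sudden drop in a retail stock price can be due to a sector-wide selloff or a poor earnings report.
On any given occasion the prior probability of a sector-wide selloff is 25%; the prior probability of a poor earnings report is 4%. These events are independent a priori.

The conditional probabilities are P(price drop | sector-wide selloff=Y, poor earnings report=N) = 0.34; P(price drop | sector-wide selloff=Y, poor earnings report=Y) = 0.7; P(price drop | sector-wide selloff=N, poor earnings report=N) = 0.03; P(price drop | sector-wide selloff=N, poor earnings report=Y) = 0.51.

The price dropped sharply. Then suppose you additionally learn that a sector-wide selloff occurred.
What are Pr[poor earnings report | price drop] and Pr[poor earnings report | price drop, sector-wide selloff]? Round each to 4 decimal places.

Pr[poor earnings report | price drop] ≈ 0.1777; Pr[poor earnings report | price drop, sector-wide selloff] ≈ 0.0790

By total probability over the 4 (sector-wide selloff, poor earnings report) configurations:
  P(price drop) = 0.03×0.75×0.96 + 0.51×0.75×0.04 + 0.34×0.25×0.96 + 0.7×0.25×0.04
        = 0.021600 + 0.015300 + 0.081600 + 0.007000 = 0.125500
Keeping only the poor earnings report-present terms gives 0.022300, so
  P(poor earnings report | price drop) = 0.022300 / 0.125500 ≈ 0.1777

Now condition on the additional information:
Enumerate both values of poor earnings report and weight by the priors:
  P(price drop | sector-wide selloff) = 0.34×0.96 + 0.7×0.04
        = 0.326400 + 0.028000 = 0.354400
Keeping only the poor earnings report-present terms gives 0.028000, so
  P(poor earnings report | price drop, sector-wide selloff) = 0.028000 / 0.354400 ≈ 0.0790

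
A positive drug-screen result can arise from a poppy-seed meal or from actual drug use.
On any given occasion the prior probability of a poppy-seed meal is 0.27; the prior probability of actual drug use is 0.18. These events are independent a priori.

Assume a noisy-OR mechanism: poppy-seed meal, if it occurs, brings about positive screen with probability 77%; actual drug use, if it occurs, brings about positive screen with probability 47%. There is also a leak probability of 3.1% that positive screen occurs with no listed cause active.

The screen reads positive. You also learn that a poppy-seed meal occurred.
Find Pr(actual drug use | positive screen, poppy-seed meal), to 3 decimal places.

Pr(actual drug use | positive screen, poppy-seed meal) ≈ 0.199

Under noisy-OR, P(positive screen | causes) = 1 − (1−0.031)·∏(1−qᵢ) over the active causes.
Weight on actual drug use=true, given the evidence: 0.881879·0.18 = 0.158738
Normalizer over all consistent configurations: 0.77713·0.82 + 0.881879·0.18 = 0.795985
P(actual drug use | positive screen, poppy-seed meal) = 0.158738/0.795985 ≈ 0.199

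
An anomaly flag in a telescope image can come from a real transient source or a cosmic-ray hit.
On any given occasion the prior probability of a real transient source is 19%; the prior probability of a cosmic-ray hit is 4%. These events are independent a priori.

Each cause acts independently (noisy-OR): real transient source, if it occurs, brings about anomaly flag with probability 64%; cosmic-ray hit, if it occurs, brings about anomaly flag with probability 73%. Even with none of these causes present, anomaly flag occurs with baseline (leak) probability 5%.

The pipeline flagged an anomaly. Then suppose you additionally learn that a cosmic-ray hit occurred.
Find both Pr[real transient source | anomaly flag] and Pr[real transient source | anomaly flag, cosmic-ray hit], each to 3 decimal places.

Pr[real transient source | anomaly flag] ≈ 0.668; Pr[real transient source | anomaly flag, cosmic-ray hit] ≈ 0.223

Under noisy-OR, P(anomaly flag | causes) = 1 − (1−0.05)·∏(1−qᵢ) over the active causes.
For the numerator, keep only real transient source=true terms: 0.120019 + 0.006898 = 0.126917
The normalizing constant is 0.05*0.81*0.96 + 0.7435*0.81*0.04 + 0.658*0.19*0.96 + 0.90766*0.19*0.04 = 0.189886
P(real transient source | anomaly flag) = 0.126917/0.189886 ≈ 0.668

With the extra evidence:
P(anomaly flag | cosmic-ray hit) = 0.7435·0.81 + 0.90766·0.19 = 0.602235 + 0.172455 = 0.774690
Restricting to configurations with real transient source present: 0.90766·0.19 = 0.172455.
P(real transient source | anomaly flag, cosmic-ray hit) = 0.172455 / 0.774690 ≈ 0.223
— cosmic-ray hit explains away the evidence for real transient source.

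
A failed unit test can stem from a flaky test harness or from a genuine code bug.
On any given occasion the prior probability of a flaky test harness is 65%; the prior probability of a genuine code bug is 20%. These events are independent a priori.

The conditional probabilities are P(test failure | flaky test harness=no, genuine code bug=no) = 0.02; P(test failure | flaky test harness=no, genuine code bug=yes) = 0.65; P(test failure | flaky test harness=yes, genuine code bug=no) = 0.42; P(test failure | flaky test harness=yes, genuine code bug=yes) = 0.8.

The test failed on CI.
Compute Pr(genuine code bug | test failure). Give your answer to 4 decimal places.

Enumerate the 4 (flaky test harness, genuine code bug) configurations and weight by the priors:
  P(test failure) = 0.02*0.35*0.8 + 0.65*0.35*0.2 + 0.42*0.65*0.8 + 0.8*0.65*0.2
        = 0.005600 + 0.045500 + 0.218400 + 0.104000 = 0.373500
The terms with genuine code bug present sum to 0.149500, so
  P(genuine code bug | test failure) = 0.149500 / 0.373500 ≈ 0.4003

Pr(genuine code bug | test failure) ≈ 0.4003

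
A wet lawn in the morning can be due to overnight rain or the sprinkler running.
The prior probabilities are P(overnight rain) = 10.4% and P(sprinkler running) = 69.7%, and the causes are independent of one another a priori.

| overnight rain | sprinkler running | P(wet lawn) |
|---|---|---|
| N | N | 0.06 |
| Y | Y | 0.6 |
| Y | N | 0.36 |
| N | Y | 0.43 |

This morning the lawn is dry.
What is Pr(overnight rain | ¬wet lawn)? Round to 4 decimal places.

Pr(overnight rain | ¬wet lawn) ≈ 0.0745

Numerator (weight on configurations with overnight rain): 0.020168 + 0.028995 = 0.049163
Normalizer over all consistent configurations: 0.94·0.896·0.303 + 0.57·0.896·0.697 + 0.64·0.104·0.303 + 0.4·0.104·0.697 = 0.660334
Posterior = 0.049163 / 0.660334 ≈ 0.0745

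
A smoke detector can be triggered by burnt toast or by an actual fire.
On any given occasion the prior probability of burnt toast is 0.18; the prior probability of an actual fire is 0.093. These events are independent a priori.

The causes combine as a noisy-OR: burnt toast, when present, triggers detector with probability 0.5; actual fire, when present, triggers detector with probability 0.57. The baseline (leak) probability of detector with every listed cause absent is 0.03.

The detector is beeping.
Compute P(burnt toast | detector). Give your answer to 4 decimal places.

Under noisy-OR, P(detector | causes) = 1 − (1−0.03)·∏(1−qᵢ) over the active causes.
By total probability over the 4 (burnt toast, actual fire) configurations:
  P(detector) = 0.03·0.82·0.907 + 0.5829·0.82·0.093 + 0.515·0.18·0.907 + 0.79145·0.18·0.093
        = 0.022312 + 0.044452 + 0.084079 + 0.013249 = 0.164092
Keeping only the burnt toast-present terms gives 0.097328, so
  P(burnt toast | detector) = 0.097328 / 0.164092 ≈ 0.5931

P(burnt toast | detector) ≈ 0.5931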